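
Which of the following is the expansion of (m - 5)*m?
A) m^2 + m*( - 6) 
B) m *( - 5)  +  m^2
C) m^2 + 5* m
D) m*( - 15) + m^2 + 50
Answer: B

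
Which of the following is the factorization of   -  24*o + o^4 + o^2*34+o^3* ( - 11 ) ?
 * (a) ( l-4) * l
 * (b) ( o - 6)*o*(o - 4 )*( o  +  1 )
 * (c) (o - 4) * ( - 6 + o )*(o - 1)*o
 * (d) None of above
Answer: c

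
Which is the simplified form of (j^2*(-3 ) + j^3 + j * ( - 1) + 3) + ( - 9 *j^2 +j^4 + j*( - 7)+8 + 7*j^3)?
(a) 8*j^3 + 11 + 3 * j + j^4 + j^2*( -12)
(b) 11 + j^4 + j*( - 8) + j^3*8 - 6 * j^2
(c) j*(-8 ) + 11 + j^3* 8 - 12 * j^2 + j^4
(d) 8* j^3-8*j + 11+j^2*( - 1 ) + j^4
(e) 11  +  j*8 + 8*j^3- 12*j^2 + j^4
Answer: c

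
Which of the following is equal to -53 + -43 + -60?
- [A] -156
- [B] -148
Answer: A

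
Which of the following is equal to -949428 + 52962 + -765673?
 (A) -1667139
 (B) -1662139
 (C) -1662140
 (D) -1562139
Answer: B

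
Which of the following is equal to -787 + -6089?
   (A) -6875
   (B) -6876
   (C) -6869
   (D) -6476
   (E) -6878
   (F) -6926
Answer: B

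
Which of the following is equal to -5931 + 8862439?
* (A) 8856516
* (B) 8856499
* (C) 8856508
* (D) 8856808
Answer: C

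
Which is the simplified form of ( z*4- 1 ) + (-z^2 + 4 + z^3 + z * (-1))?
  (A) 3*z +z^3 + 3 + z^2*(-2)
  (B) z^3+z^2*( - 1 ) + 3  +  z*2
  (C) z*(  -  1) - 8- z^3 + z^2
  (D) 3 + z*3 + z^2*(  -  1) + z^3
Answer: D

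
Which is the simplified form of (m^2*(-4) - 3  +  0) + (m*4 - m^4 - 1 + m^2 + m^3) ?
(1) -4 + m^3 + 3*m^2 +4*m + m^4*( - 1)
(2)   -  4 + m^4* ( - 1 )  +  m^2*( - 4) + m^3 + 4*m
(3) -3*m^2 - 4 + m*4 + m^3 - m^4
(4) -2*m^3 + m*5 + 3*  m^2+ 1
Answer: 3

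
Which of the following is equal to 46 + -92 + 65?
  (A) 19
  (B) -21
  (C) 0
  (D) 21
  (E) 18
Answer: A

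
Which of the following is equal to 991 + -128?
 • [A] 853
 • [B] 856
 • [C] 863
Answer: C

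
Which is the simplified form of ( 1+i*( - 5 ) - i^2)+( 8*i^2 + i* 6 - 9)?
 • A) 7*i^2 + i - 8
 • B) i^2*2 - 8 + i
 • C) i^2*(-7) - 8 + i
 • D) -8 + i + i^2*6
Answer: A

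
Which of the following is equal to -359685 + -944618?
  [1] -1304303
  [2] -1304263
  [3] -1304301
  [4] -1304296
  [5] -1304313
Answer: 1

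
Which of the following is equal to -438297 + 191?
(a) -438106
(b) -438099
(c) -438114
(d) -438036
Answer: a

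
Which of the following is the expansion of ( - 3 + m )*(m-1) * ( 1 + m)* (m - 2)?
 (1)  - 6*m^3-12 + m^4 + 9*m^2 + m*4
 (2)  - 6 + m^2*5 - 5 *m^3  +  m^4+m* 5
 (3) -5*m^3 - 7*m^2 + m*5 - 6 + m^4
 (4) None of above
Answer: 2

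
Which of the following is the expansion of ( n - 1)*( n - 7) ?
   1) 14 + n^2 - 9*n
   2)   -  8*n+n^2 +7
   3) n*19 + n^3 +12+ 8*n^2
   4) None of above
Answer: 2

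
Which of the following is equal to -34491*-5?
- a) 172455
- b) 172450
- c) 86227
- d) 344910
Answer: a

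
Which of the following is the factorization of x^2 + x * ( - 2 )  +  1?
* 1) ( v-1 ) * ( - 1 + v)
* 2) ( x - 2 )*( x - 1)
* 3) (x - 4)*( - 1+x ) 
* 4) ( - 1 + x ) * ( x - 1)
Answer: 4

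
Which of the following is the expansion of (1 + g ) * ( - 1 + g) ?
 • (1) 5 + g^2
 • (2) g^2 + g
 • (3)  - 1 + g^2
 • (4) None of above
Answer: 3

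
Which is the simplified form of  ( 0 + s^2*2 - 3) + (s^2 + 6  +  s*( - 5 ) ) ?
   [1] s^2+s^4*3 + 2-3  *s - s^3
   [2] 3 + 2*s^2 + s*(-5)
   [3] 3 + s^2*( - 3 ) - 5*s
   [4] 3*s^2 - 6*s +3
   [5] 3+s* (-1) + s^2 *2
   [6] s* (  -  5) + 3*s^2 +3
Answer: 6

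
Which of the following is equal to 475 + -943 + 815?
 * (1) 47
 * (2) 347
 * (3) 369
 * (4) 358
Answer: 2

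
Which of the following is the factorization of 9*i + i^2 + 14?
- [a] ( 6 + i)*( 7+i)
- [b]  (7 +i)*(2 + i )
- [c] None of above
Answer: b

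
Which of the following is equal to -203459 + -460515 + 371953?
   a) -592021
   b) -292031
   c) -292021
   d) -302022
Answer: c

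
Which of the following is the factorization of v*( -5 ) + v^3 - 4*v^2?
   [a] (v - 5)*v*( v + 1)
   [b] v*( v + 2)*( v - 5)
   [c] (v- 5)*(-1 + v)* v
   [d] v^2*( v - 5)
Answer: a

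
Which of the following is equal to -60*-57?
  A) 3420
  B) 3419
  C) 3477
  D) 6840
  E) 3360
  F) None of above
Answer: A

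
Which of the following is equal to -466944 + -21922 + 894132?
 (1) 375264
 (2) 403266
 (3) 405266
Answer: 3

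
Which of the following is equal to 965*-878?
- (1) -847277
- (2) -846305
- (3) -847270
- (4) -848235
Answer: 3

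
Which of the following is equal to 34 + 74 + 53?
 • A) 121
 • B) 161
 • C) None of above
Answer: B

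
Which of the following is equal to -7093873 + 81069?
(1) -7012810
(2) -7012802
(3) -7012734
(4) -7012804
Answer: 4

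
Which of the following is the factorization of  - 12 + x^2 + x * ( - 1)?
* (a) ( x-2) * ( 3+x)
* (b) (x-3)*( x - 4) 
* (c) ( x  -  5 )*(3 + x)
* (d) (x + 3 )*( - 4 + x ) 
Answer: d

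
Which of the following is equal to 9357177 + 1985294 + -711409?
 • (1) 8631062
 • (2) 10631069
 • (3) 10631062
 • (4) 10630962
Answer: 3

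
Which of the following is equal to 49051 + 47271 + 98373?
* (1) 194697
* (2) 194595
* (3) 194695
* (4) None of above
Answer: 3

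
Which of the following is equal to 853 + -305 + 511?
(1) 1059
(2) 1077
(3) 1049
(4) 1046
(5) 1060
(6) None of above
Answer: 1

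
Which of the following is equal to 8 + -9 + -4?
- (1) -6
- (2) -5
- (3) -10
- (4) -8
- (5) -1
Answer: 2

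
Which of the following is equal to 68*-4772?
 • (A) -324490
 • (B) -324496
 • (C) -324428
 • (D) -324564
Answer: B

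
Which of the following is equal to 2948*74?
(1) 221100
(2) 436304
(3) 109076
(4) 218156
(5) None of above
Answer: 5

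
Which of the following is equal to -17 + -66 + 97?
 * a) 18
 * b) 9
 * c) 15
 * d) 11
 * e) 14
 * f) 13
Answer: e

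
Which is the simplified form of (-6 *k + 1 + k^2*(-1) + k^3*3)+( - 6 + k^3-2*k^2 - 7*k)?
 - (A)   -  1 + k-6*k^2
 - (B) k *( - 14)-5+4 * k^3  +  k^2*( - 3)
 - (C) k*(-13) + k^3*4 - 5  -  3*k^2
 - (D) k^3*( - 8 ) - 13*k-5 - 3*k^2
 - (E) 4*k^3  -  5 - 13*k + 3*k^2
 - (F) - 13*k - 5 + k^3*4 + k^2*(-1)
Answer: C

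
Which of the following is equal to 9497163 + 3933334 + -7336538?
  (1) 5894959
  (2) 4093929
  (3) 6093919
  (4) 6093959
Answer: 4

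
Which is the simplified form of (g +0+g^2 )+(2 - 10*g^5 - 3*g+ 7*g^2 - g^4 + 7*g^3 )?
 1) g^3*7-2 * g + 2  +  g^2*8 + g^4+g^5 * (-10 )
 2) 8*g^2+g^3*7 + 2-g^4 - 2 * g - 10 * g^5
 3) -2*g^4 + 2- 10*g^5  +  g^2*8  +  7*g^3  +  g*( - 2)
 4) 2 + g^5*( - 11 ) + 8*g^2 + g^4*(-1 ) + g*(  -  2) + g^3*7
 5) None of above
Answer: 2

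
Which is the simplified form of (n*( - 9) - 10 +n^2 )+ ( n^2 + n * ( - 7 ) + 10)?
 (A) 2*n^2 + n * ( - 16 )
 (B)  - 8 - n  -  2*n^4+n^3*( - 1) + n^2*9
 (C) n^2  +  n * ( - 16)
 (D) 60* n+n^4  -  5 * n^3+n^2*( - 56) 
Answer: A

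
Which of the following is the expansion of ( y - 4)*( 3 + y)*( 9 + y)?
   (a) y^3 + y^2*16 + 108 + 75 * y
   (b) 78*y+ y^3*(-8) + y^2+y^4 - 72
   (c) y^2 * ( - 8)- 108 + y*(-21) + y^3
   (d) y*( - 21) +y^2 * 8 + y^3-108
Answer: d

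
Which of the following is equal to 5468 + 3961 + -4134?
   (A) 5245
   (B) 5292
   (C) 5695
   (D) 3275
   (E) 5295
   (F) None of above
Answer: E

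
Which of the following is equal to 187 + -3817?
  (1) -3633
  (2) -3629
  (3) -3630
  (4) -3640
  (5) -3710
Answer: 3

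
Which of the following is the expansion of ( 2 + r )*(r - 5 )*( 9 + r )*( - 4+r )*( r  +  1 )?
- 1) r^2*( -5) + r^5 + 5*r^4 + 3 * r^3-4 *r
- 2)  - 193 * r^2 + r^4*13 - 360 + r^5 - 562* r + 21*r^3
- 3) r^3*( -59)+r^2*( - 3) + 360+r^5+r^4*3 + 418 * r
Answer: 3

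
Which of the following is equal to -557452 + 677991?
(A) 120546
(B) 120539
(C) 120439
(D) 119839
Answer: B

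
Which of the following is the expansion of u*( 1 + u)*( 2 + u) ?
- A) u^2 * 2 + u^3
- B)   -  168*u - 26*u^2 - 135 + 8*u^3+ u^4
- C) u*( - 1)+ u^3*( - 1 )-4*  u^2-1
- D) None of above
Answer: D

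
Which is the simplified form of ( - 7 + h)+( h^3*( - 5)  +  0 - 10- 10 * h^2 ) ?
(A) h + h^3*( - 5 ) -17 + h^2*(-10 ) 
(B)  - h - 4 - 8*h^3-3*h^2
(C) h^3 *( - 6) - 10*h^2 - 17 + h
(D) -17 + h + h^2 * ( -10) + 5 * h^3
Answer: A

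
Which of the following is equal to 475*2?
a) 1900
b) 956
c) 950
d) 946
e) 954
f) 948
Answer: c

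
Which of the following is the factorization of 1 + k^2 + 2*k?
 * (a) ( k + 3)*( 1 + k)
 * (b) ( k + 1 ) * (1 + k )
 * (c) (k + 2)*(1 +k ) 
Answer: b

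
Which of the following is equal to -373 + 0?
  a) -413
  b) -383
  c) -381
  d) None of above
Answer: d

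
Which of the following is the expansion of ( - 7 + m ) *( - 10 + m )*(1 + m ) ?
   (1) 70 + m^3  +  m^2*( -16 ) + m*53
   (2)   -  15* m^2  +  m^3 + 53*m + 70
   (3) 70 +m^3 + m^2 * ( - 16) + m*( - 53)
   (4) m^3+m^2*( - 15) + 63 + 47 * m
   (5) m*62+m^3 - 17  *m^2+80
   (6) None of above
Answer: 1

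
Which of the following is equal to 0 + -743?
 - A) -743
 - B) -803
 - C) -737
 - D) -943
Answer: A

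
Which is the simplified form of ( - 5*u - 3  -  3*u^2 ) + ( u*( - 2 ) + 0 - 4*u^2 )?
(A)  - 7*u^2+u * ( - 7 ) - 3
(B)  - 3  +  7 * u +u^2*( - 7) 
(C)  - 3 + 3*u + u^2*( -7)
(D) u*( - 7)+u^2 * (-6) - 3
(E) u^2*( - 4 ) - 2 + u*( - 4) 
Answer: A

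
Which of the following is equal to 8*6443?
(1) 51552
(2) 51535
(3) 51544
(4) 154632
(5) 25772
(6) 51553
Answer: 3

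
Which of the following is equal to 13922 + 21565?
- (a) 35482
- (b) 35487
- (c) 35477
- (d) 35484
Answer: b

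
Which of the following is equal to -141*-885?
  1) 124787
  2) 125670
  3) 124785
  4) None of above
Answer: 3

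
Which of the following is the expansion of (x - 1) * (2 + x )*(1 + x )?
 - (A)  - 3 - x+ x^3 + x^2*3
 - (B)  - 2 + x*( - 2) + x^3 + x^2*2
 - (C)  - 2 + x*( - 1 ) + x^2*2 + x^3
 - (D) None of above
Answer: C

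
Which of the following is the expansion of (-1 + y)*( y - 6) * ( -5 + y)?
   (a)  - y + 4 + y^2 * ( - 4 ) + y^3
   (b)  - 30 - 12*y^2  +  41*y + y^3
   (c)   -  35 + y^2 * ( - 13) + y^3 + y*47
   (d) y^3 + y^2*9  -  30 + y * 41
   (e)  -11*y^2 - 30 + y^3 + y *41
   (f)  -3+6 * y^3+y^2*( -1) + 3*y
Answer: b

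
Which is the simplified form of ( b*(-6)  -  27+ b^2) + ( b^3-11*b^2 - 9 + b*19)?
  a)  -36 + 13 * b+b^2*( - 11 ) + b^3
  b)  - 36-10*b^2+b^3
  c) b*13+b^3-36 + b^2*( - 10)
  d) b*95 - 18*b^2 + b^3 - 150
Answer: c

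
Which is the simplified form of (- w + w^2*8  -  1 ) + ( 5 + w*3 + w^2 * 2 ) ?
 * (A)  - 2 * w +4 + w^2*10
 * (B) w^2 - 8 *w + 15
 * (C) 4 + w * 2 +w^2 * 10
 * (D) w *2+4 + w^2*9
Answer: C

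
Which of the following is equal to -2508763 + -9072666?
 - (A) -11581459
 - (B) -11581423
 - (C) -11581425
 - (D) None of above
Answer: D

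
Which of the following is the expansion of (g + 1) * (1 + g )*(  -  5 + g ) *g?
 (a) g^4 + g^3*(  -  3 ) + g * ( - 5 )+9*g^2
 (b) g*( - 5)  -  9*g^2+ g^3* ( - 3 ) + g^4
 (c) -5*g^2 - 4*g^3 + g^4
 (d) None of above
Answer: b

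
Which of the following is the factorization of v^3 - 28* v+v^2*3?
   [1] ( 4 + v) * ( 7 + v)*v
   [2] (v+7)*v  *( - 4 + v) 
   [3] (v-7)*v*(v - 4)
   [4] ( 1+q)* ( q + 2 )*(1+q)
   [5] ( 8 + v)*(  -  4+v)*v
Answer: 2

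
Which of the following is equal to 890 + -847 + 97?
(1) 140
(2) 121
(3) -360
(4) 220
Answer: 1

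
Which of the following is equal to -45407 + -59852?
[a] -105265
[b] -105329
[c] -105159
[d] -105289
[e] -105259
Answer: e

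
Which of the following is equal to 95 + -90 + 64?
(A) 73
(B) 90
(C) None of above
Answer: C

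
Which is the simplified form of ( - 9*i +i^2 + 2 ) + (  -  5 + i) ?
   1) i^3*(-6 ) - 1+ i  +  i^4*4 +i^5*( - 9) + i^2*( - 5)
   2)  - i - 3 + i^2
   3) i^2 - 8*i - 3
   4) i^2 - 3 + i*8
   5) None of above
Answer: 3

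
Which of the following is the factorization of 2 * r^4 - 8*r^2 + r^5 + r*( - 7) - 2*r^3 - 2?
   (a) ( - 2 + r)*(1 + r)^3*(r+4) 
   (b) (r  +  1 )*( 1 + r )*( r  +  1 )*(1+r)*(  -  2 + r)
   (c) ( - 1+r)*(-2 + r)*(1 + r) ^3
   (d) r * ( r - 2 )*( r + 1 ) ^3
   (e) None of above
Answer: b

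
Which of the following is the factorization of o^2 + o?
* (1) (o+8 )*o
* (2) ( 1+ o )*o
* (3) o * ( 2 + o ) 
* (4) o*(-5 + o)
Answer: 2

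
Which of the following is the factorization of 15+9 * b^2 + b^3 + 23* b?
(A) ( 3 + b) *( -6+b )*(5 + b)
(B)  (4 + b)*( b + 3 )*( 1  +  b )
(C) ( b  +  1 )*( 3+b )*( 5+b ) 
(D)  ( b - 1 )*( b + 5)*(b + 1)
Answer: C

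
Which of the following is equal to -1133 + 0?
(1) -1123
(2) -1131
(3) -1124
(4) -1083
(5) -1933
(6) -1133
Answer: 6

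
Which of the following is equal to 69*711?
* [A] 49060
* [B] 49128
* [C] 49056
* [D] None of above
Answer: D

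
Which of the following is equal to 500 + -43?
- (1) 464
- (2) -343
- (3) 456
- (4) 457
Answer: 4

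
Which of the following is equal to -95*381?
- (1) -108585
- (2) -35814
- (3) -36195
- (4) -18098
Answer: 3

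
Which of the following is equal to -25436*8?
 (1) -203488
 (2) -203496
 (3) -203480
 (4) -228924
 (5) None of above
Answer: 1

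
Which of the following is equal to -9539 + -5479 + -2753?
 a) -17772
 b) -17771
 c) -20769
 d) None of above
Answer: b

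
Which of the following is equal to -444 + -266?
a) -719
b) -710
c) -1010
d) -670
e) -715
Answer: b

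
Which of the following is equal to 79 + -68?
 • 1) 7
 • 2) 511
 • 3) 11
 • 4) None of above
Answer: 3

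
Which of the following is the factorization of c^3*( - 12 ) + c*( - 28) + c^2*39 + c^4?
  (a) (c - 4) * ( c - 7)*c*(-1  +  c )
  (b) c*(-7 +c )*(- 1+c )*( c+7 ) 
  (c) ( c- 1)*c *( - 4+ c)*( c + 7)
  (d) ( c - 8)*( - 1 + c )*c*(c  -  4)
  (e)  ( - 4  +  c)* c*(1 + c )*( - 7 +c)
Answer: a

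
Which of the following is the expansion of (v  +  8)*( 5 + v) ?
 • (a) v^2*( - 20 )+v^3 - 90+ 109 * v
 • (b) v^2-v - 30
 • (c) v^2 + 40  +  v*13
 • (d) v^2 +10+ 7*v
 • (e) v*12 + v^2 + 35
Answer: c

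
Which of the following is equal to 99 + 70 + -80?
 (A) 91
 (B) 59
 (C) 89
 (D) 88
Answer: C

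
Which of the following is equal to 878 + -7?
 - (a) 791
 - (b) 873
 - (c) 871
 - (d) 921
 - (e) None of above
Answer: c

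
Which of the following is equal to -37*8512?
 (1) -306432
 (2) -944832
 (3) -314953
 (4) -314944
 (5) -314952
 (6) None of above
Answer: 4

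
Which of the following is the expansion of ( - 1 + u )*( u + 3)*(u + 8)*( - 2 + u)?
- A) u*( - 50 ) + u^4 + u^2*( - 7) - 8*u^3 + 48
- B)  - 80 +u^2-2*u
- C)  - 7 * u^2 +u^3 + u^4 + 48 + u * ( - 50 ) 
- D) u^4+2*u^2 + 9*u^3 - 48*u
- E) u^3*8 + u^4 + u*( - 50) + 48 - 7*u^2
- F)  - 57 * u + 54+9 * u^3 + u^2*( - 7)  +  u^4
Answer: E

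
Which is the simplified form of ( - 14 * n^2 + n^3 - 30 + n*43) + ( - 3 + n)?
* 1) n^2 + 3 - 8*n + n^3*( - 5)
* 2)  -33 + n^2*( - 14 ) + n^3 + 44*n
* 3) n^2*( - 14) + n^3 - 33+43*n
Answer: 2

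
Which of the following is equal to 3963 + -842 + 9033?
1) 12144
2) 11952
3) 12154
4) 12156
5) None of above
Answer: 3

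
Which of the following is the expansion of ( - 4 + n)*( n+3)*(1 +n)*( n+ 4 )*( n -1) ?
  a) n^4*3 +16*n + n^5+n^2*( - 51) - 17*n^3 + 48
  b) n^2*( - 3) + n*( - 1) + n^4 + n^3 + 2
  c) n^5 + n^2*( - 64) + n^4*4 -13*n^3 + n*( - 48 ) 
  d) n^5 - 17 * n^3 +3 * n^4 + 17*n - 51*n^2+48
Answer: a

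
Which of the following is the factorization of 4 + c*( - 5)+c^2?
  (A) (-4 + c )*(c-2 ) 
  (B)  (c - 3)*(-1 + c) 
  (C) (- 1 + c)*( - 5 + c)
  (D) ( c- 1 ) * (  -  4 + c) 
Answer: D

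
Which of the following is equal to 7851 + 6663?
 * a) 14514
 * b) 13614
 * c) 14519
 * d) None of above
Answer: a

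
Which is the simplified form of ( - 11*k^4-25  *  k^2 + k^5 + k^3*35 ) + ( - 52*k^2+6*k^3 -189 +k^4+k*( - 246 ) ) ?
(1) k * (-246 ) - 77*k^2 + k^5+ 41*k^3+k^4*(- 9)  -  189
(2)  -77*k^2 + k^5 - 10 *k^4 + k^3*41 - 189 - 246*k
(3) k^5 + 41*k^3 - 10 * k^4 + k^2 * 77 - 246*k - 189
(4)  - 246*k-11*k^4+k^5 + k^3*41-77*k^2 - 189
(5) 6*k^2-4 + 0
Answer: 2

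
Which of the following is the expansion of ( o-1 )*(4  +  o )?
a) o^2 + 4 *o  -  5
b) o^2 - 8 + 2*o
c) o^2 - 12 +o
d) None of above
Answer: d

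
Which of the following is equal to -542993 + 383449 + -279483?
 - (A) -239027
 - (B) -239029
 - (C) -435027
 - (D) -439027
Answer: D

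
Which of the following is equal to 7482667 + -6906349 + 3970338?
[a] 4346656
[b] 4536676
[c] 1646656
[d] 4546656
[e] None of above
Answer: d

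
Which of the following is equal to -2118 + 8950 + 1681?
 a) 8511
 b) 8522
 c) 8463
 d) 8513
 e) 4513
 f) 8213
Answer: d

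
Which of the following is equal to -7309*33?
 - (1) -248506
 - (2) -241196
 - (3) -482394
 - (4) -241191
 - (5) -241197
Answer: 5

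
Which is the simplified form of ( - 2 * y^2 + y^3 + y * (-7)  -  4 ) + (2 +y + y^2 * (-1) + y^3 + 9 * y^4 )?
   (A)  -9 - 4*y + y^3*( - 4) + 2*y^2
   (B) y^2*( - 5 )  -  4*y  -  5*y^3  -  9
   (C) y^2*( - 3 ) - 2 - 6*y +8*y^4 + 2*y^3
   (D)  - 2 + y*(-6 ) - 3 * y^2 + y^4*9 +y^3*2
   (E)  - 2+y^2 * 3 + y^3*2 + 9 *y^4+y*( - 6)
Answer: D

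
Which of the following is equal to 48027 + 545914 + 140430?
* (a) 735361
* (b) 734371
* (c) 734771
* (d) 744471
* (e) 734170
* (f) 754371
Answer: b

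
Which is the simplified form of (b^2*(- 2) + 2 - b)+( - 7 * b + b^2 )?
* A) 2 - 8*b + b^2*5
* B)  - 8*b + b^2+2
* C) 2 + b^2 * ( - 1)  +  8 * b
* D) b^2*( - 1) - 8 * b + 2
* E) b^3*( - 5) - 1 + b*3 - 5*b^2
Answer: D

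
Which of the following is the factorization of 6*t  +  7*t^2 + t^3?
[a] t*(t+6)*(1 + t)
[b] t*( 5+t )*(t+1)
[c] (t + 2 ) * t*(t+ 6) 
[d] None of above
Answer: a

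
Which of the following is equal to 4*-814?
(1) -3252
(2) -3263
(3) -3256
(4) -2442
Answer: 3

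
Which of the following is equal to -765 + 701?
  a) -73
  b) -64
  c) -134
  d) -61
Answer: b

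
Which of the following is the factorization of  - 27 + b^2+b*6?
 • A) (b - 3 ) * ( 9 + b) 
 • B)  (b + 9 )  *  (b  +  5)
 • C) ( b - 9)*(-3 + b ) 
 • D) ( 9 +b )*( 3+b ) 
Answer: A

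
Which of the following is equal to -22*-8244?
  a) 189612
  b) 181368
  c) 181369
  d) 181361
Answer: b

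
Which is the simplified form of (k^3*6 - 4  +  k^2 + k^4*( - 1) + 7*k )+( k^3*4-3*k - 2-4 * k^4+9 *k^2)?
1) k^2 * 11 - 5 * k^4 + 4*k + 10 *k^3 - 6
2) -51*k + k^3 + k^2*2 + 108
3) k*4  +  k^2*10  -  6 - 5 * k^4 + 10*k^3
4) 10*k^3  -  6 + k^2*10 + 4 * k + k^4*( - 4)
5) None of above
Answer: 3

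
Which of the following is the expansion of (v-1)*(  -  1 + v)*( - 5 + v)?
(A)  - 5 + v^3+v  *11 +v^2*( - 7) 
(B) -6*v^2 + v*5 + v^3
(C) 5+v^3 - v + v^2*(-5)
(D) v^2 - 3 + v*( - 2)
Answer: A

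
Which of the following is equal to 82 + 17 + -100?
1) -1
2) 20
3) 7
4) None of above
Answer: 1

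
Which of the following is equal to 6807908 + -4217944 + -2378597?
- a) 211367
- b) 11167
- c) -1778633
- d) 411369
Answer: a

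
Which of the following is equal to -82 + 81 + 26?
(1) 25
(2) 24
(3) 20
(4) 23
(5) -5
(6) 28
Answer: 1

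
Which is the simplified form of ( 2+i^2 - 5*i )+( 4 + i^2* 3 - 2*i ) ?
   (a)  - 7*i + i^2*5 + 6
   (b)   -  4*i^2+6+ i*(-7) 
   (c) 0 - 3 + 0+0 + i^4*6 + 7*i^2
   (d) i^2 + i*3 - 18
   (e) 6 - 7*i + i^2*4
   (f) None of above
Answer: e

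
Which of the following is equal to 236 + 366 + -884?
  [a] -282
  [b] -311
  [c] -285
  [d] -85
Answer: a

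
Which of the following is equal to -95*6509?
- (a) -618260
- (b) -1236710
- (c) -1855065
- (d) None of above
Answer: d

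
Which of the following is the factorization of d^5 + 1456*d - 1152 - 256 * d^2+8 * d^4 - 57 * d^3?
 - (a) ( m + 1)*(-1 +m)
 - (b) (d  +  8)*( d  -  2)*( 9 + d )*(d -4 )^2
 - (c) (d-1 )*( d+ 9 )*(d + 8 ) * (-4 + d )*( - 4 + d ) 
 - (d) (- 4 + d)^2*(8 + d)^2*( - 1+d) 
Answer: c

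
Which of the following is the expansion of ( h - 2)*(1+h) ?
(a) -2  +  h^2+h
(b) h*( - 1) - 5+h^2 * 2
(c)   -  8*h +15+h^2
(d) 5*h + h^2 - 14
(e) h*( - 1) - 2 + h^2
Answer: e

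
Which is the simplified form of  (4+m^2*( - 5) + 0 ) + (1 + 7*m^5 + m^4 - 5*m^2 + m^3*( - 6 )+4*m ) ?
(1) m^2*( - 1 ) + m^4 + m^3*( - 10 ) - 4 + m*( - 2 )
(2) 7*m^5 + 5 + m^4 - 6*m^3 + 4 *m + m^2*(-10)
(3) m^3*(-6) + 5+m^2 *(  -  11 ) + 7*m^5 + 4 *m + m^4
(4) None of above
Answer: 2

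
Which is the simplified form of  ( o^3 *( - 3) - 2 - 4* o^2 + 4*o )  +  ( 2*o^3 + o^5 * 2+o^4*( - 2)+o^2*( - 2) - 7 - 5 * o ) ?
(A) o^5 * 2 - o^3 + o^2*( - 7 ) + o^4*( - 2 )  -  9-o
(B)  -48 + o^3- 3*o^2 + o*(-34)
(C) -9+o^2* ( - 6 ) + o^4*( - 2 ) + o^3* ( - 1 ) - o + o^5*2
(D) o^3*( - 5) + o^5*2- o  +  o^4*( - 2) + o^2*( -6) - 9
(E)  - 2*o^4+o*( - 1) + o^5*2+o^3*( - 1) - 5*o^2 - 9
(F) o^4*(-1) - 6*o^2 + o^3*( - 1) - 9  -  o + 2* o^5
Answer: C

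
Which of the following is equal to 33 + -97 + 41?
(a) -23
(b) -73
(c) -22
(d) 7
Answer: a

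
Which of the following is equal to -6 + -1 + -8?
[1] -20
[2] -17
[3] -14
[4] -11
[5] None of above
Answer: 5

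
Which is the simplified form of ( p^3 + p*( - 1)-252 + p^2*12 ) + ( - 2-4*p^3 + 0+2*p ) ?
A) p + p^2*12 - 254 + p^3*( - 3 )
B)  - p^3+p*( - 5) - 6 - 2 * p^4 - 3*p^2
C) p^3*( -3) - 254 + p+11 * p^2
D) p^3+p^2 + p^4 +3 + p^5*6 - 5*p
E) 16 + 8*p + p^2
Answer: A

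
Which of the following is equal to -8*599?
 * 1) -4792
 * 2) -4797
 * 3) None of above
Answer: 1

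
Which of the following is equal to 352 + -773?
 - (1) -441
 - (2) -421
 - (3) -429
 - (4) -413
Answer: 2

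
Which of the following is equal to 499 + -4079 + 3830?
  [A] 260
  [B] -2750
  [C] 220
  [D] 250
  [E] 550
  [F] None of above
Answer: D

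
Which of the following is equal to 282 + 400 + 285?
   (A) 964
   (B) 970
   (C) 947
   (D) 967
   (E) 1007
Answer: D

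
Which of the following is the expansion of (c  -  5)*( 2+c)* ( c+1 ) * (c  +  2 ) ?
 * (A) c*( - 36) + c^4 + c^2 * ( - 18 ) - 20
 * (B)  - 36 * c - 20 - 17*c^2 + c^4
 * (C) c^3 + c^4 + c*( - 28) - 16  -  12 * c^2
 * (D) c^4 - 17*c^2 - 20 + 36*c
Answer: B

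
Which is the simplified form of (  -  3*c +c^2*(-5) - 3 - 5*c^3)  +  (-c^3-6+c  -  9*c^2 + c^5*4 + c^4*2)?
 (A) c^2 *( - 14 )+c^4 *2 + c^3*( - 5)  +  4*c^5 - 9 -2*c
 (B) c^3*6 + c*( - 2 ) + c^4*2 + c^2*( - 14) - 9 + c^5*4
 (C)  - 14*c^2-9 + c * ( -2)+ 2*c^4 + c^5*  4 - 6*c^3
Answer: C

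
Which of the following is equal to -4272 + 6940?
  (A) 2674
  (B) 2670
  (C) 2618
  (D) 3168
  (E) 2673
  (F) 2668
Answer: F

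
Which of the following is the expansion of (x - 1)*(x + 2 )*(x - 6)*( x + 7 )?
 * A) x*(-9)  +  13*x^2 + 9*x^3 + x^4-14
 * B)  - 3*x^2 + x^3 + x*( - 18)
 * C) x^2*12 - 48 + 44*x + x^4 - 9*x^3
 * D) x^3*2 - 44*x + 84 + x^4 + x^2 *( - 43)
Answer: D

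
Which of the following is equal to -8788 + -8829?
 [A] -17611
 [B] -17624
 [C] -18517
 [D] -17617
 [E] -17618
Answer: D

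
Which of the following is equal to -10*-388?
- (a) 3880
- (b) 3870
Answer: a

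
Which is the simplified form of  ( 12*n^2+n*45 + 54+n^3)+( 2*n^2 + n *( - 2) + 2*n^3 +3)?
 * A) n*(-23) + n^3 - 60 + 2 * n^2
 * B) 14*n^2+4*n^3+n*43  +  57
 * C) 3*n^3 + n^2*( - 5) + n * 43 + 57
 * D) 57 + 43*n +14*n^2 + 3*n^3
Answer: D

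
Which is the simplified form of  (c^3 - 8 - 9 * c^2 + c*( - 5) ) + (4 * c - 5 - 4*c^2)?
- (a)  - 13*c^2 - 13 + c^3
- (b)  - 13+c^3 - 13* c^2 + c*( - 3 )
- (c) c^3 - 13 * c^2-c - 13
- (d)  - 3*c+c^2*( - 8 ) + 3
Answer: c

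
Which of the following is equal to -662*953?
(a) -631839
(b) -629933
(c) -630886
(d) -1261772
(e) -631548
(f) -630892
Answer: c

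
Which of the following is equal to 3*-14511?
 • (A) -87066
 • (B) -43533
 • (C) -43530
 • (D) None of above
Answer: B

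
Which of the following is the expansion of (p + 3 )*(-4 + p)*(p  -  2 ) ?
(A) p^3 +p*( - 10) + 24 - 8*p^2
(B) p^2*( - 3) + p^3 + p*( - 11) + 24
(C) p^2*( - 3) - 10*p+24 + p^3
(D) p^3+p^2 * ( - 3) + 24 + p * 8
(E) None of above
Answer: C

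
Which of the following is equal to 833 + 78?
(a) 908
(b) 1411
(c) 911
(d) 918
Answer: c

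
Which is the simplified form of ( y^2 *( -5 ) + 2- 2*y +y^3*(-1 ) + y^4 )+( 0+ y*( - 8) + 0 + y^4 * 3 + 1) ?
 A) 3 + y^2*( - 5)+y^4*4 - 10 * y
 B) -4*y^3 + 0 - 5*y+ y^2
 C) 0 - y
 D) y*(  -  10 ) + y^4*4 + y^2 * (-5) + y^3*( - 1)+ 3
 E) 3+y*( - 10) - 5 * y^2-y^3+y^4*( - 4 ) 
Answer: D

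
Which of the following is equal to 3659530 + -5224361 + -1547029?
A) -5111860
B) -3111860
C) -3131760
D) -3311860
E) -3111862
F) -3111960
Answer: B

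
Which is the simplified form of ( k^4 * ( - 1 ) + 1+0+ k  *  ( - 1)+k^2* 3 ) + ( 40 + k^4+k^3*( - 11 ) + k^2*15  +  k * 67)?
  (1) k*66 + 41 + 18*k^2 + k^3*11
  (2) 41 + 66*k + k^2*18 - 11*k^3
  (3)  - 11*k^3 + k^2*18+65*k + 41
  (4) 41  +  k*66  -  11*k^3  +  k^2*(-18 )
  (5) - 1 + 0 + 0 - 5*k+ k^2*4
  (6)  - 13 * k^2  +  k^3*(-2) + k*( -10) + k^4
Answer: 2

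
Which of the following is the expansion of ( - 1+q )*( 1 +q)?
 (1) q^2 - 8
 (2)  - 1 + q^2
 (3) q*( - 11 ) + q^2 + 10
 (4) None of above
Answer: 2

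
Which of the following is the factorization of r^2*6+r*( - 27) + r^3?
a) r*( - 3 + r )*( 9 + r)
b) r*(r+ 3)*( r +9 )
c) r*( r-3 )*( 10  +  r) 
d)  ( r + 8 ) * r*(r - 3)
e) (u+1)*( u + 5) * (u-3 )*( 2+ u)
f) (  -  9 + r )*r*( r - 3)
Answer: a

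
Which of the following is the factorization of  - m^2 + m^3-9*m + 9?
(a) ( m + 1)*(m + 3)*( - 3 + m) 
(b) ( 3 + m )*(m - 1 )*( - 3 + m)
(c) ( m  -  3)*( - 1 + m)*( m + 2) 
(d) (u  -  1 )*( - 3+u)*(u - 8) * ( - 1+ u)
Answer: b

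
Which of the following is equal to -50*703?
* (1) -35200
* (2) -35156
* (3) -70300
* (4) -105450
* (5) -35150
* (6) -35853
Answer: 5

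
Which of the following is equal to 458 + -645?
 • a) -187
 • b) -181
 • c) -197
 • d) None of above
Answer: a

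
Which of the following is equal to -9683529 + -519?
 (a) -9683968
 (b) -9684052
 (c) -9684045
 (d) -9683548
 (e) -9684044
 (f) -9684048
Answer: f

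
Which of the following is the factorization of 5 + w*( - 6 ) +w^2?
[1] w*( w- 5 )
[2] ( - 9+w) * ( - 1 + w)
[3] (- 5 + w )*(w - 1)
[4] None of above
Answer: 3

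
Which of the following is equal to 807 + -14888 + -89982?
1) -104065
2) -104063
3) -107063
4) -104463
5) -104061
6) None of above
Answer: 2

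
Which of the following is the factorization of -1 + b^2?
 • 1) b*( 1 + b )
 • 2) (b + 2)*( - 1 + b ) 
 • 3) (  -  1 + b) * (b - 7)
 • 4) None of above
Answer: 4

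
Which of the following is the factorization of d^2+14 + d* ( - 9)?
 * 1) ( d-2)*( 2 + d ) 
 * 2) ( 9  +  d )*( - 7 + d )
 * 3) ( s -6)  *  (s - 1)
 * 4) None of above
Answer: 4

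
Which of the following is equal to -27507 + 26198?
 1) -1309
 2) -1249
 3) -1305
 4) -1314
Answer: 1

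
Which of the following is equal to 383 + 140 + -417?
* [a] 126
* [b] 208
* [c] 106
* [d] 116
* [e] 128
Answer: c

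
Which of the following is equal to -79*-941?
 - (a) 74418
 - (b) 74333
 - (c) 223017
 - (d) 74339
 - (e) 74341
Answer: d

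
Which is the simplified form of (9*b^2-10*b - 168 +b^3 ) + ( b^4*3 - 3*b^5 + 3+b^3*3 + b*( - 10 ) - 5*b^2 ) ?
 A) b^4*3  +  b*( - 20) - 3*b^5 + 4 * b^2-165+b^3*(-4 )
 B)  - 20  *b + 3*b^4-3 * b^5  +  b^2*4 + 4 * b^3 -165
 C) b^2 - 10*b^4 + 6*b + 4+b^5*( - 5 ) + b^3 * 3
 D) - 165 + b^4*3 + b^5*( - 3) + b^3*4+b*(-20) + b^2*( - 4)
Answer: B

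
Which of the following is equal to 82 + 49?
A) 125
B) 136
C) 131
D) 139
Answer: C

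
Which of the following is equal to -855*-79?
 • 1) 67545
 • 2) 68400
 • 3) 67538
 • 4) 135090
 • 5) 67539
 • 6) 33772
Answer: 1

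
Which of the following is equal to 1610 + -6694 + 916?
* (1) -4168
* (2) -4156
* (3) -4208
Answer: 1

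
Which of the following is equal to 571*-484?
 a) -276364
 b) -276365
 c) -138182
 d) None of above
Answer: a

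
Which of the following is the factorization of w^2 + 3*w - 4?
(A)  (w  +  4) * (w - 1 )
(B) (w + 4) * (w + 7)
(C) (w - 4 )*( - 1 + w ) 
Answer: A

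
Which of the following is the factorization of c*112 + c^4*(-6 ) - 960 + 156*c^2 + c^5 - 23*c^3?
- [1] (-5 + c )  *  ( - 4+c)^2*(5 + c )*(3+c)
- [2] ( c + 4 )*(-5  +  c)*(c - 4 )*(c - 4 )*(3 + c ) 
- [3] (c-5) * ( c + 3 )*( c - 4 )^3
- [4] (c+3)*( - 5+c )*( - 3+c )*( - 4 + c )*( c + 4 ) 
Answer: 2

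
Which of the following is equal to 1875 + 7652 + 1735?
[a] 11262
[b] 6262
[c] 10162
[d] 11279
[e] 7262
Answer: a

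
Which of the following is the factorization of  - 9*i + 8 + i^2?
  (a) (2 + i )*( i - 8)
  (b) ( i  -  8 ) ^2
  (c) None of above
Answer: c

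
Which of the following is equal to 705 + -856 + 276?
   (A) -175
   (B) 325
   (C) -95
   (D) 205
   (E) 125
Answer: E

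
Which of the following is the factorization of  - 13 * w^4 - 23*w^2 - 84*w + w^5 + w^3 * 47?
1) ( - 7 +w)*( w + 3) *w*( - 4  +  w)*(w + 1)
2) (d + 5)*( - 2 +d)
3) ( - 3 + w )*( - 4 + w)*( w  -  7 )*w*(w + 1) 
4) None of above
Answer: 3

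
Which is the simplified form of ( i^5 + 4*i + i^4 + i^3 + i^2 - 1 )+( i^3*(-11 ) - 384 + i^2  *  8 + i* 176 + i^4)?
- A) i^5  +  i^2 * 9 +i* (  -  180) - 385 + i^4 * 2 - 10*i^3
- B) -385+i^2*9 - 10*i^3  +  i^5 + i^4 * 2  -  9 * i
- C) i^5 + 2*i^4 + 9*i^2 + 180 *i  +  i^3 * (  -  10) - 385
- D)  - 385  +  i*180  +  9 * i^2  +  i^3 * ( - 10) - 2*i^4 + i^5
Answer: C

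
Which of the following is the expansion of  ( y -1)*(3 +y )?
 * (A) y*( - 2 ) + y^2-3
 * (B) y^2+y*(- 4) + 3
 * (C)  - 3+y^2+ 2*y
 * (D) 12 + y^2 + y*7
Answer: C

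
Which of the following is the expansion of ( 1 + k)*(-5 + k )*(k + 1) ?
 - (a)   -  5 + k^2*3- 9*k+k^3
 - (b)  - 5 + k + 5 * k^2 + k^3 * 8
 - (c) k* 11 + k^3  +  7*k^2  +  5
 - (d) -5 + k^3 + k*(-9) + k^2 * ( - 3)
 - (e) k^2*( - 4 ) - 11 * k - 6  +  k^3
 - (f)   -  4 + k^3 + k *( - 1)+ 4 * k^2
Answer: d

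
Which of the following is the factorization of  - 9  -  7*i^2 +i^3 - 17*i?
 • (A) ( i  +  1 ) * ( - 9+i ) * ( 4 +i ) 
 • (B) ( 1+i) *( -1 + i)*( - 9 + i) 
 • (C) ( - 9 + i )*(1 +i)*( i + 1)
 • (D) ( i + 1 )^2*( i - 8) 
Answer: C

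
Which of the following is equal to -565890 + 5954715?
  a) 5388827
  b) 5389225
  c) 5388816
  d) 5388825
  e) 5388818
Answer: d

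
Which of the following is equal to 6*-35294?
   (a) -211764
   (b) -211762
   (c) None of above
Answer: a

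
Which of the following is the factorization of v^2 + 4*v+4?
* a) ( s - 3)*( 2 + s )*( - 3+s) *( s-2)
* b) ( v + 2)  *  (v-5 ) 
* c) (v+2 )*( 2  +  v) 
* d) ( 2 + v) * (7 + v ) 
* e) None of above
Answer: c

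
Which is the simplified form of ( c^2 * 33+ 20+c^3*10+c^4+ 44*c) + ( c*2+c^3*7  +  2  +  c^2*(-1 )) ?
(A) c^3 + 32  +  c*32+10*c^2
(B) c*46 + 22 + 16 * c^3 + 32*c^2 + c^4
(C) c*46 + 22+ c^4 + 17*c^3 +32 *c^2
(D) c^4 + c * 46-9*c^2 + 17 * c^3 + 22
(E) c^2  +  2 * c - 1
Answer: C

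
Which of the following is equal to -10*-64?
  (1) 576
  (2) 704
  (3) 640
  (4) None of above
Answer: 3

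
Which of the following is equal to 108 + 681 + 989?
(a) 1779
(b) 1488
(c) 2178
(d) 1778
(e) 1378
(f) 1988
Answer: d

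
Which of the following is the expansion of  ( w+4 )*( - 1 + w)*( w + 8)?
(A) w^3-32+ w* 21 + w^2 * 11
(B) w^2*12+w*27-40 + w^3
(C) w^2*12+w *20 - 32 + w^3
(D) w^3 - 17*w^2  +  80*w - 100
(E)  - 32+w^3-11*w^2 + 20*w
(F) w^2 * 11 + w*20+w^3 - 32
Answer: F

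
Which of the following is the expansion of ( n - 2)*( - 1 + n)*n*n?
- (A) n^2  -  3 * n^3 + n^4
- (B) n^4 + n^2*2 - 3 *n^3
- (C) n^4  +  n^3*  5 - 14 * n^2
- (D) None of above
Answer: B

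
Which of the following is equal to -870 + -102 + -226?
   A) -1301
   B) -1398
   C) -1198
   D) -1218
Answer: C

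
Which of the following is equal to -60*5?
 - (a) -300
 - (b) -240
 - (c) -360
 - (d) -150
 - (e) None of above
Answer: a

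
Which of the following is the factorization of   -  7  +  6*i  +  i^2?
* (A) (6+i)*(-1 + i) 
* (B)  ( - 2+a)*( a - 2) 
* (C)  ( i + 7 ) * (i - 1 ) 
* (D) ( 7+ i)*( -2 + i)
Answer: C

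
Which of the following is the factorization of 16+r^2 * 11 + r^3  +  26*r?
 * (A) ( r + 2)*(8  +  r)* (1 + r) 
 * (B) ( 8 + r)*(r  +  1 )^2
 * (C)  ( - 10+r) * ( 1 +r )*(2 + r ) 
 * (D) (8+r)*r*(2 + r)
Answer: A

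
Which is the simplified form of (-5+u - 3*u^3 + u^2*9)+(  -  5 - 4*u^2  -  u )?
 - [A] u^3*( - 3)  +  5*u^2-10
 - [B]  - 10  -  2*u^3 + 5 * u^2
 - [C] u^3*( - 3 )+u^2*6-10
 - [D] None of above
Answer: A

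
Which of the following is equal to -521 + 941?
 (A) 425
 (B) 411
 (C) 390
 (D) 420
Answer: D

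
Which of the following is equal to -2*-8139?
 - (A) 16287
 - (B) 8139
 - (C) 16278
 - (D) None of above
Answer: C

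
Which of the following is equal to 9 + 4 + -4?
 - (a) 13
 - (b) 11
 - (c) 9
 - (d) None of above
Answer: c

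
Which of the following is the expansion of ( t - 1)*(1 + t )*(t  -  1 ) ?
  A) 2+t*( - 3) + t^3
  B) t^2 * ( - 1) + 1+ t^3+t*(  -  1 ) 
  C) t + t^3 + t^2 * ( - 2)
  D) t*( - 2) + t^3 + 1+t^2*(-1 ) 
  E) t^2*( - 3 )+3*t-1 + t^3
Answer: B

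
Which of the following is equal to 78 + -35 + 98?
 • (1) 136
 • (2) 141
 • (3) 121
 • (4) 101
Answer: 2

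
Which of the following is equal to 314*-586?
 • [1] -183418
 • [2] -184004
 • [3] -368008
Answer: 2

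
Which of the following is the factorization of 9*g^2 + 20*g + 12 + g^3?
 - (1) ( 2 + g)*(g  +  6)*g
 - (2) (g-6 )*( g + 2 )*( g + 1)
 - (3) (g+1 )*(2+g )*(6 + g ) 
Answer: 3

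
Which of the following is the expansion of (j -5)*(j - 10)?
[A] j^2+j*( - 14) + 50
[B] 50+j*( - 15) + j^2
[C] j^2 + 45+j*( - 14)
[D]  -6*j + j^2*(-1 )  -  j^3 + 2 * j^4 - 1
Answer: B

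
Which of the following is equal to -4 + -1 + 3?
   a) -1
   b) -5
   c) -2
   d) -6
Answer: c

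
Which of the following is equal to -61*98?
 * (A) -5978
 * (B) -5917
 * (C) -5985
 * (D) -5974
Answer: A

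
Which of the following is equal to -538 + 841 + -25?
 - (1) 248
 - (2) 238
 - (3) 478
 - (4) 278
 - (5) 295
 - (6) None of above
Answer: 4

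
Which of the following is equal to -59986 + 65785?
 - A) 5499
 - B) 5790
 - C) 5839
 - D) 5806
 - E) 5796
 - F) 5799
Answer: F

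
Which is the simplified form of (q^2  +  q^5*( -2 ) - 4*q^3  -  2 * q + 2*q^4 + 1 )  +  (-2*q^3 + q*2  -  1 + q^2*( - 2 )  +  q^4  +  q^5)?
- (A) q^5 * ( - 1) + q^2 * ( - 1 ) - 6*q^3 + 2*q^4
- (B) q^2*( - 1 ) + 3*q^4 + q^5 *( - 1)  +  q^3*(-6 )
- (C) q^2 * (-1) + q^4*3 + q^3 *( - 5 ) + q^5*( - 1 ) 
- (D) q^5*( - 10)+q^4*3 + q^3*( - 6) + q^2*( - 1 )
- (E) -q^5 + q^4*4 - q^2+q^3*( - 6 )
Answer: B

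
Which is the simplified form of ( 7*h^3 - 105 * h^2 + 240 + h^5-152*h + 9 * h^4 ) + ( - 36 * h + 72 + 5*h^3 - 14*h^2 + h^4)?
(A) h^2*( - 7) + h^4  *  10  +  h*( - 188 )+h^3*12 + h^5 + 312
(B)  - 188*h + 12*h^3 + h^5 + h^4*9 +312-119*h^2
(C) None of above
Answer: C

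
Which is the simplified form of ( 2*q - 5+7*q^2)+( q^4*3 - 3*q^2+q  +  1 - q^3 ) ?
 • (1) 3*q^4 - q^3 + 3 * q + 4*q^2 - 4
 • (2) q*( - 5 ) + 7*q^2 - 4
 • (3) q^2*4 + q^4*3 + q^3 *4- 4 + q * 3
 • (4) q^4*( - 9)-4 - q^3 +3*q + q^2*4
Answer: 1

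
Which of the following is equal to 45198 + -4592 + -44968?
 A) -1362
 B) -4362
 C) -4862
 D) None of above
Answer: B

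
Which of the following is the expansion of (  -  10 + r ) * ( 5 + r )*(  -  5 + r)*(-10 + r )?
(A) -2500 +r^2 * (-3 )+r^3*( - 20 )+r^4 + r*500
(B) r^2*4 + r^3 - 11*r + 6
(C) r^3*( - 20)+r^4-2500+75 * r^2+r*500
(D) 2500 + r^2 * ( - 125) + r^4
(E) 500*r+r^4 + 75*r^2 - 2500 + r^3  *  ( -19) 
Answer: C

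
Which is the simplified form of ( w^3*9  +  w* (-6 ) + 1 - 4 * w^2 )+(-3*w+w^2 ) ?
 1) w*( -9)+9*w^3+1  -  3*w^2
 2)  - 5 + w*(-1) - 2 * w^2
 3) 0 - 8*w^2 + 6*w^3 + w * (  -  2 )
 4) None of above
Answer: 1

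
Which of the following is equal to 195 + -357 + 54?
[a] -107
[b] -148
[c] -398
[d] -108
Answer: d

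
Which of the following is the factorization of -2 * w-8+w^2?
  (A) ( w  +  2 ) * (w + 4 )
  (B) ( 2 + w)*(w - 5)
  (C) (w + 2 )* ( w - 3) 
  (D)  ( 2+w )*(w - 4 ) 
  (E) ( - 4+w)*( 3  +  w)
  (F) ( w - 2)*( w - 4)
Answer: D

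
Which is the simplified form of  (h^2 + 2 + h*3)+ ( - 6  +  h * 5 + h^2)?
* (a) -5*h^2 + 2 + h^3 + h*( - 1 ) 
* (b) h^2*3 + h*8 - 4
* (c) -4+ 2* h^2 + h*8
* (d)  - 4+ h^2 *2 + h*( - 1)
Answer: c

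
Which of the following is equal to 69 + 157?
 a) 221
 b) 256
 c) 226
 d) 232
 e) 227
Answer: c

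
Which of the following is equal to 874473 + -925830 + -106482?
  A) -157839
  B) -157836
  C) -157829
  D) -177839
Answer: A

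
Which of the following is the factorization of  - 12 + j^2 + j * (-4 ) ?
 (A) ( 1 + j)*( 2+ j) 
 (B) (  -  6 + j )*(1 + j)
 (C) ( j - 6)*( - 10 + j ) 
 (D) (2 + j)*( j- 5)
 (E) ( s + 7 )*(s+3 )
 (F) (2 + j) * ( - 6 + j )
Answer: F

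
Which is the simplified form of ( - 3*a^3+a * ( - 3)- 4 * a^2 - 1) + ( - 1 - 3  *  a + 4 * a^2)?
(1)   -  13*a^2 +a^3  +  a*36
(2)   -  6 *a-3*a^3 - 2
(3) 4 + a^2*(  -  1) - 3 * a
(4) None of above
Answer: 2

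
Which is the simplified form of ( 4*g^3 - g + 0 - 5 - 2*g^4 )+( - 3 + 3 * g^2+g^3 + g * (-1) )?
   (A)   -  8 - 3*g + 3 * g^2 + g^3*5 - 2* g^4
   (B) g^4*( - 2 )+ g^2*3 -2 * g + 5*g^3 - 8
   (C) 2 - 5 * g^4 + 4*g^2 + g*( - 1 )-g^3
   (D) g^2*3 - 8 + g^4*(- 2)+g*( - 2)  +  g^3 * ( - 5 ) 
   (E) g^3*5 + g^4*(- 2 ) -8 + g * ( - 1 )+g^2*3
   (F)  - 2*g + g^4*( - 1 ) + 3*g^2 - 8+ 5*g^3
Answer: B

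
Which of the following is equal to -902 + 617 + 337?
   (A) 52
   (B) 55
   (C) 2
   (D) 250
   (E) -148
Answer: A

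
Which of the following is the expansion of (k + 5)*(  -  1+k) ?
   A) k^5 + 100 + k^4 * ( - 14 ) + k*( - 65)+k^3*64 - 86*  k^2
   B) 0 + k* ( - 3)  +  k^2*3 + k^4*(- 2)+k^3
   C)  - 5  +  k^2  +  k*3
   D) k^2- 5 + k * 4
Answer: D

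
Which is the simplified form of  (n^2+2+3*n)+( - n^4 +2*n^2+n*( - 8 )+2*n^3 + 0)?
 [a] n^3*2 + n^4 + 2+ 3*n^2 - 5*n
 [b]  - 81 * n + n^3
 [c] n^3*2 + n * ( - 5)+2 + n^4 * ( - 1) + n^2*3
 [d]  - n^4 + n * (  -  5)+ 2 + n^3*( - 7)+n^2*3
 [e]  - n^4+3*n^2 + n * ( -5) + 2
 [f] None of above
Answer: c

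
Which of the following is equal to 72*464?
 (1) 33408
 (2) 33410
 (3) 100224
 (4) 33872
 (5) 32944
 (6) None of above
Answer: 1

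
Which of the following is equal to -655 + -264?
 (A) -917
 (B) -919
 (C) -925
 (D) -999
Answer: B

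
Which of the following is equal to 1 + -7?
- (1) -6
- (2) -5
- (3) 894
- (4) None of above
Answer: 1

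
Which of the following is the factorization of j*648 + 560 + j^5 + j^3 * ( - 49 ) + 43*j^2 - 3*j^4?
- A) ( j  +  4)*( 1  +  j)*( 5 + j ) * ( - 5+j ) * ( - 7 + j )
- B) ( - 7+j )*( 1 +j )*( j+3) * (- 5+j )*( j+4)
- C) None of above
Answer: C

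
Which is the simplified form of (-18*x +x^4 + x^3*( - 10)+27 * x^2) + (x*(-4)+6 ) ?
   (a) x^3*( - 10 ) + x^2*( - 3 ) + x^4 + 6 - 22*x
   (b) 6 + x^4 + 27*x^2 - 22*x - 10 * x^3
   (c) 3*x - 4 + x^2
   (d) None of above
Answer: b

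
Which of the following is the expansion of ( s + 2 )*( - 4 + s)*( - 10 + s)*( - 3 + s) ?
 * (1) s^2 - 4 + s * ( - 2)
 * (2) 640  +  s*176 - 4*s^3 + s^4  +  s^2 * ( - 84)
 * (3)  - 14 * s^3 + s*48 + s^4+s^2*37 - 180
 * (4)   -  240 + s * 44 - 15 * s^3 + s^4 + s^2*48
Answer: 4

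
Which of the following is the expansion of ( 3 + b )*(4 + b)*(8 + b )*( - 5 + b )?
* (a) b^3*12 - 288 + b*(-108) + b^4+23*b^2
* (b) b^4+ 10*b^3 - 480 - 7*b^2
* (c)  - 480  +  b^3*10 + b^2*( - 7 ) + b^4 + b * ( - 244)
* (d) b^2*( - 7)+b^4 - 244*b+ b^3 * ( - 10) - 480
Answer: c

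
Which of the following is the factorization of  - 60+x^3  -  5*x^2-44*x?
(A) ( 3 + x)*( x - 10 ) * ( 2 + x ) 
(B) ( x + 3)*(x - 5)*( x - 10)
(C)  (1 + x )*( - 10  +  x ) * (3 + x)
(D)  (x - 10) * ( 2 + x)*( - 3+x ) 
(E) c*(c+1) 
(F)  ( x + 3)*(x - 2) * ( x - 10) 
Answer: A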